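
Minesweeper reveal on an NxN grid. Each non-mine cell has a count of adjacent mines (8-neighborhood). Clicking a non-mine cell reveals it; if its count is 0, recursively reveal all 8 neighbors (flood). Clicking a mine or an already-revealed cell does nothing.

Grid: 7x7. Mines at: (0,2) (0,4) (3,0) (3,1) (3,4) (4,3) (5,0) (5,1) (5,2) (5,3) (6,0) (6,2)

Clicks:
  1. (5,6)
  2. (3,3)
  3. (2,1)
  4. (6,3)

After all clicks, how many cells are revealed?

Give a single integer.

Click 1 (5,6) count=0: revealed 17 new [(0,5) (0,6) (1,5) (1,6) (2,5) (2,6) (3,5) (3,6) (4,4) (4,5) (4,6) (5,4) (5,5) (5,6) (6,4) (6,5) (6,6)] -> total=17
Click 2 (3,3) count=2: revealed 1 new [(3,3)] -> total=18
Click 3 (2,1) count=2: revealed 1 new [(2,1)] -> total=19
Click 4 (6,3) count=3: revealed 1 new [(6,3)] -> total=20

Answer: 20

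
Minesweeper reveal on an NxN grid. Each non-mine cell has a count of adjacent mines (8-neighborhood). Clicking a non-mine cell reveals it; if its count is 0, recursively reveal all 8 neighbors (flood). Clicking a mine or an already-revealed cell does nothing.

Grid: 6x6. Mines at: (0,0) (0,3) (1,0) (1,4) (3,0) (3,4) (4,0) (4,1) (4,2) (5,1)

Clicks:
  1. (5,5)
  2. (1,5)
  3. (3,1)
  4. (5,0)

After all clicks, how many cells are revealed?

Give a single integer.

Answer: 9

Derivation:
Click 1 (5,5) count=0: revealed 6 new [(4,3) (4,4) (4,5) (5,3) (5,4) (5,5)] -> total=6
Click 2 (1,5) count=1: revealed 1 new [(1,5)] -> total=7
Click 3 (3,1) count=4: revealed 1 new [(3,1)] -> total=8
Click 4 (5,0) count=3: revealed 1 new [(5,0)] -> total=9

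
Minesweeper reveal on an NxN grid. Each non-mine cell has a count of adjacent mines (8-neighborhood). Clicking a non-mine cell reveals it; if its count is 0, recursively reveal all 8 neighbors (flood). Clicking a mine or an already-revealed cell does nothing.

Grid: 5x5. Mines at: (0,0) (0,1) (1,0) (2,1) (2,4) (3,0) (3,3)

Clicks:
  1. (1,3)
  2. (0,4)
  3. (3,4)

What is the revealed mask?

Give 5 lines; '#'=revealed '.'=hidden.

Click 1 (1,3) count=1: revealed 1 new [(1,3)] -> total=1
Click 2 (0,4) count=0: revealed 5 new [(0,2) (0,3) (0,4) (1,2) (1,4)] -> total=6
Click 3 (3,4) count=2: revealed 1 new [(3,4)] -> total=7

Answer: ..###
..###
.....
....#
.....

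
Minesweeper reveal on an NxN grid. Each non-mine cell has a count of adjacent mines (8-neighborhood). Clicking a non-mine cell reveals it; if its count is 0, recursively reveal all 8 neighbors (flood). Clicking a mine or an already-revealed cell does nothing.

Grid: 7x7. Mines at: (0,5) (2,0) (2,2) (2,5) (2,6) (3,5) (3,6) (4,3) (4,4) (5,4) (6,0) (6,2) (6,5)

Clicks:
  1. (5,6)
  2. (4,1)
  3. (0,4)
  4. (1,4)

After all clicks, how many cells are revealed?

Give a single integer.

Answer: 12

Derivation:
Click 1 (5,6) count=1: revealed 1 new [(5,6)] -> total=1
Click 2 (4,1) count=0: revealed 9 new [(3,0) (3,1) (3,2) (4,0) (4,1) (4,2) (5,0) (5,1) (5,2)] -> total=10
Click 3 (0,4) count=1: revealed 1 new [(0,4)] -> total=11
Click 4 (1,4) count=2: revealed 1 new [(1,4)] -> total=12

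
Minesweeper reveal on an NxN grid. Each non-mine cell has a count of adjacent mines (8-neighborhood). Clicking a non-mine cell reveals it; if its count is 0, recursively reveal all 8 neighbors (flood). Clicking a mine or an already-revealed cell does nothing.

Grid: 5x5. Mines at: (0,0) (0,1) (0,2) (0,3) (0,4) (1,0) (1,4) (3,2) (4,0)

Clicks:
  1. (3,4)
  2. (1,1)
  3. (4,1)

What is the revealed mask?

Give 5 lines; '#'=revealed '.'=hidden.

Answer: .....
.#...
...##
...##
.#.##

Derivation:
Click 1 (3,4) count=0: revealed 6 new [(2,3) (2,4) (3,3) (3,4) (4,3) (4,4)] -> total=6
Click 2 (1,1) count=4: revealed 1 new [(1,1)] -> total=7
Click 3 (4,1) count=2: revealed 1 new [(4,1)] -> total=8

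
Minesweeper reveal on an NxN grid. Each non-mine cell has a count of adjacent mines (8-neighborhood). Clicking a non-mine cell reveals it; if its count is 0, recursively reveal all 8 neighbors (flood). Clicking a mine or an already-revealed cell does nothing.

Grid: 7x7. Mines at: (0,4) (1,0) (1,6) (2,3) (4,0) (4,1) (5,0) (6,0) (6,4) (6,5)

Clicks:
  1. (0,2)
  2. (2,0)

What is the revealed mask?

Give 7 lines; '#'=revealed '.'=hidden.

Click 1 (0,2) count=0: revealed 6 new [(0,1) (0,2) (0,3) (1,1) (1,2) (1,3)] -> total=6
Click 2 (2,0) count=1: revealed 1 new [(2,0)] -> total=7

Answer: .###...
.###...
#......
.......
.......
.......
.......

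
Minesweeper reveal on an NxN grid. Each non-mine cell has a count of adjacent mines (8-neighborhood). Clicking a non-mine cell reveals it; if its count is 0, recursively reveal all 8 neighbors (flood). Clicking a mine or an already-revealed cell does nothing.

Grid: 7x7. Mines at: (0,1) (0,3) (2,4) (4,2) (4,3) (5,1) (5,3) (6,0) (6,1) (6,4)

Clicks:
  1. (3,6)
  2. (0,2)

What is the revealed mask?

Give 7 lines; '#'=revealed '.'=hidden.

Answer: ..#.###
....###
.....##
....###
....###
....###
.....##

Derivation:
Click 1 (3,6) count=0: revealed 19 new [(0,4) (0,5) (0,6) (1,4) (1,5) (1,6) (2,5) (2,6) (3,4) (3,5) (3,6) (4,4) (4,5) (4,6) (5,4) (5,5) (5,6) (6,5) (6,6)] -> total=19
Click 2 (0,2) count=2: revealed 1 new [(0,2)] -> total=20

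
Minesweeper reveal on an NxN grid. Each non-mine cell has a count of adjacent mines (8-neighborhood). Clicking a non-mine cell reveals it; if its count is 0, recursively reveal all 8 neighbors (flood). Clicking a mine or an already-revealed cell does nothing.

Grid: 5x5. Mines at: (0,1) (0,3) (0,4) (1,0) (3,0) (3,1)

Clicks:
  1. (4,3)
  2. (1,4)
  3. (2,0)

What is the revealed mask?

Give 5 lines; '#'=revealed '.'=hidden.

Answer: .....
..###
#.###
..###
..###

Derivation:
Click 1 (4,3) count=0: revealed 12 new [(1,2) (1,3) (1,4) (2,2) (2,3) (2,4) (3,2) (3,3) (3,4) (4,2) (4,3) (4,4)] -> total=12
Click 2 (1,4) count=2: revealed 0 new [(none)] -> total=12
Click 3 (2,0) count=3: revealed 1 new [(2,0)] -> total=13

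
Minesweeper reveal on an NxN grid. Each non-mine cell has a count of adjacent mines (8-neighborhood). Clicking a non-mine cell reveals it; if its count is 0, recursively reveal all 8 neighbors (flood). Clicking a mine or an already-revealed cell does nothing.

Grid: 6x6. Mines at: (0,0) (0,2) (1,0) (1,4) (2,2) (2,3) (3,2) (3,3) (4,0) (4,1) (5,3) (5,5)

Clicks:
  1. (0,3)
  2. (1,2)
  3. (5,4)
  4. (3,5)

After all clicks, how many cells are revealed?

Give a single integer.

Answer: 9

Derivation:
Click 1 (0,3) count=2: revealed 1 new [(0,3)] -> total=1
Click 2 (1,2) count=3: revealed 1 new [(1,2)] -> total=2
Click 3 (5,4) count=2: revealed 1 new [(5,4)] -> total=3
Click 4 (3,5) count=0: revealed 6 new [(2,4) (2,5) (3,4) (3,5) (4,4) (4,5)] -> total=9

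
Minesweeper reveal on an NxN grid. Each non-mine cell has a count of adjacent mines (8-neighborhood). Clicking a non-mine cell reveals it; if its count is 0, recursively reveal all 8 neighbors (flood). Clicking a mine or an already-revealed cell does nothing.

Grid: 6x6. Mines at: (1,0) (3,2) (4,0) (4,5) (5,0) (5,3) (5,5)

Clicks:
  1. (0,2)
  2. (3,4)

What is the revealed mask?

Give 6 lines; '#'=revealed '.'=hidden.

Click 1 (0,2) count=0: revealed 18 new [(0,1) (0,2) (0,3) (0,4) (0,5) (1,1) (1,2) (1,3) (1,4) (1,5) (2,1) (2,2) (2,3) (2,4) (2,5) (3,3) (3,4) (3,5)] -> total=18
Click 2 (3,4) count=1: revealed 0 new [(none)] -> total=18

Answer: .#####
.#####
.#####
...###
......
......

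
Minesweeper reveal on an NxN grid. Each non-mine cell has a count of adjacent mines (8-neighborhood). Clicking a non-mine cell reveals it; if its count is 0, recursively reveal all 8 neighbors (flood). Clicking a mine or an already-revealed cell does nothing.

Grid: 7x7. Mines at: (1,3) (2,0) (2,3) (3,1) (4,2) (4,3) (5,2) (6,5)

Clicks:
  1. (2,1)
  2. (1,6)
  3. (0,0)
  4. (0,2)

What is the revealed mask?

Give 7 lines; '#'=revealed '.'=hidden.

Answer: ###.###
###.###
.#..###
....###
....###
....###
.......

Derivation:
Click 1 (2,1) count=2: revealed 1 new [(2,1)] -> total=1
Click 2 (1,6) count=0: revealed 18 new [(0,4) (0,5) (0,6) (1,4) (1,5) (1,6) (2,4) (2,5) (2,6) (3,4) (3,5) (3,6) (4,4) (4,5) (4,6) (5,4) (5,5) (5,6)] -> total=19
Click 3 (0,0) count=0: revealed 6 new [(0,0) (0,1) (0,2) (1,0) (1,1) (1,2)] -> total=25
Click 4 (0,2) count=1: revealed 0 new [(none)] -> total=25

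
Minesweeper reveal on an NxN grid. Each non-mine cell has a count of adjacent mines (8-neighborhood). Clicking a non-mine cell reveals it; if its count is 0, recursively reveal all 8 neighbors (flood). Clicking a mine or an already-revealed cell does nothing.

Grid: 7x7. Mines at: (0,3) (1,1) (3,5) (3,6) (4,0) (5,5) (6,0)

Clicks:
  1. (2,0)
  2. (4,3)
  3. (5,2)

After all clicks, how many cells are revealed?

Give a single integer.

Click 1 (2,0) count=1: revealed 1 new [(2,0)] -> total=1
Click 2 (4,3) count=0: revealed 23 new [(1,2) (1,3) (1,4) (2,1) (2,2) (2,3) (2,4) (3,1) (3,2) (3,3) (3,4) (4,1) (4,2) (4,3) (4,4) (5,1) (5,2) (5,3) (5,4) (6,1) (6,2) (6,3) (6,4)] -> total=24
Click 3 (5,2) count=0: revealed 0 new [(none)] -> total=24

Answer: 24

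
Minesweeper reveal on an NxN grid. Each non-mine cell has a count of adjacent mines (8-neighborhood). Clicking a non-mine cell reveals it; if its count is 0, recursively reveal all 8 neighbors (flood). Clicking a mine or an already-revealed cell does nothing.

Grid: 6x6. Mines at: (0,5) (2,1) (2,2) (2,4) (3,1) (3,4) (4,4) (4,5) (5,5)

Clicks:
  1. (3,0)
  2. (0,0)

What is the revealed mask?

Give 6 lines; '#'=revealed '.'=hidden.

Click 1 (3,0) count=2: revealed 1 new [(3,0)] -> total=1
Click 2 (0,0) count=0: revealed 10 new [(0,0) (0,1) (0,2) (0,3) (0,4) (1,0) (1,1) (1,2) (1,3) (1,4)] -> total=11

Answer: #####.
#####.
......
#.....
......
......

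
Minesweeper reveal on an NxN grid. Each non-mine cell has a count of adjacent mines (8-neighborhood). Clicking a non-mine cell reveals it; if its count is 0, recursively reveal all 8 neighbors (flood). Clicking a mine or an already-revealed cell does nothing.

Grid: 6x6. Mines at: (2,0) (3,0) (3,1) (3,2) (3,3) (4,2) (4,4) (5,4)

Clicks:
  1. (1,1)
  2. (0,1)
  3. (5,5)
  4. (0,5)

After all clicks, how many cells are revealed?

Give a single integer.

Click 1 (1,1) count=1: revealed 1 new [(1,1)] -> total=1
Click 2 (0,1) count=0: revealed 18 new [(0,0) (0,1) (0,2) (0,3) (0,4) (0,5) (1,0) (1,2) (1,3) (1,4) (1,5) (2,1) (2,2) (2,3) (2,4) (2,5) (3,4) (3,5)] -> total=19
Click 3 (5,5) count=2: revealed 1 new [(5,5)] -> total=20
Click 4 (0,5) count=0: revealed 0 new [(none)] -> total=20

Answer: 20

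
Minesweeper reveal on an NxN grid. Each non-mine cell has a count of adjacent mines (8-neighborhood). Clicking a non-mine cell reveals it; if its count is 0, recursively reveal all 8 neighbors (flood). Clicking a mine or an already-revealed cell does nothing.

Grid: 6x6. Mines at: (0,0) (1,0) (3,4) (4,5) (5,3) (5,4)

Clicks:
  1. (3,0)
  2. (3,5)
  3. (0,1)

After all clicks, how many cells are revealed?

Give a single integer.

Answer: 28

Derivation:
Click 1 (3,0) count=0: revealed 27 new [(0,1) (0,2) (0,3) (0,4) (0,5) (1,1) (1,2) (1,3) (1,4) (1,5) (2,0) (2,1) (2,2) (2,3) (2,4) (2,5) (3,0) (3,1) (3,2) (3,3) (4,0) (4,1) (4,2) (4,3) (5,0) (5,1) (5,2)] -> total=27
Click 2 (3,5) count=2: revealed 1 new [(3,5)] -> total=28
Click 3 (0,1) count=2: revealed 0 new [(none)] -> total=28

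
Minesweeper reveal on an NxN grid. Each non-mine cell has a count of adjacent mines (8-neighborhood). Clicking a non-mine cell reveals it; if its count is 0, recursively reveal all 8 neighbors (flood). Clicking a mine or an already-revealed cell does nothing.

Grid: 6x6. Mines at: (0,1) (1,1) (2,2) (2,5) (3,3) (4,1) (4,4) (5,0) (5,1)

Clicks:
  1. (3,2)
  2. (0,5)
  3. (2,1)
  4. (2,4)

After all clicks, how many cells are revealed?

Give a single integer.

Answer: 11

Derivation:
Click 1 (3,2) count=3: revealed 1 new [(3,2)] -> total=1
Click 2 (0,5) count=0: revealed 8 new [(0,2) (0,3) (0,4) (0,5) (1,2) (1,3) (1,4) (1,5)] -> total=9
Click 3 (2,1) count=2: revealed 1 new [(2,1)] -> total=10
Click 4 (2,4) count=2: revealed 1 new [(2,4)] -> total=11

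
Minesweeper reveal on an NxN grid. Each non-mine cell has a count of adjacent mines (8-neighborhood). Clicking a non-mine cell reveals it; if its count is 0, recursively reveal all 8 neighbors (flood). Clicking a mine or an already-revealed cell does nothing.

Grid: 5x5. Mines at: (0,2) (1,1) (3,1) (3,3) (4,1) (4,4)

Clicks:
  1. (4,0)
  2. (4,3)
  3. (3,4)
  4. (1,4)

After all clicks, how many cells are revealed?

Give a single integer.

Answer: 9

Derivation:
Click 1 (4,0) count=2: revealed 1 new [(4,0)] -> total=1
Click 2 (4,3) count=2: revealed 1 new [(4,3)] -> total=2
Click 3 (3,4) count=2: revealed 1 new [(3,4)] -> total=3
Click 4 (1,4) count=0: revealed 6 new [(0,3) (0,4) (1,3) (1,4) (2,3) (2,4)] -> total=9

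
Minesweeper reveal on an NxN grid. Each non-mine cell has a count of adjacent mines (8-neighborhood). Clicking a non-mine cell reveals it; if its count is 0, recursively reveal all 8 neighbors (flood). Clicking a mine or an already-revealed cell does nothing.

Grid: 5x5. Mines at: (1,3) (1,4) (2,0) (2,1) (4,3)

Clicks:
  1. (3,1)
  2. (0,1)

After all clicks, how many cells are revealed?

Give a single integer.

Click 1 (3,1) count=2: revealed 1 new [(3,1)] -> total=1
Click 2 (0,1) count=0: revealed 6 new [(0,0) (0,1) (0,2) (1,0) (1,1) (1,2)] -> total=7

Answer: 7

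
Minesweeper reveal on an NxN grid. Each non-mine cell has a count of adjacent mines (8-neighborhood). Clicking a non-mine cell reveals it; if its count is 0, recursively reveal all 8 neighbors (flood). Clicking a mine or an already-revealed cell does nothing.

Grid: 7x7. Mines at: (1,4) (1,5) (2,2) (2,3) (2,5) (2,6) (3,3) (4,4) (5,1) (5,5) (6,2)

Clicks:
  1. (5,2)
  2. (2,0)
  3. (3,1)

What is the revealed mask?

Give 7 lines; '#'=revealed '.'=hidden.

Answer: ####...
####...
##.....
##.....
##.....
..#....
.......

Derivation:
Click 1 (5,2) count=2: revealed 1 new [(5,2)] -> total=1
Click 2 (2,0) count=0: revealed 14 new [(0,0) (0,1) (0,2) (0,3) (1,0) (1,1) (1,2) (1,3) (2,0) (2,1) (3,0) (3,1) (4,0) (4,1)] -> total=15
Click 3 (3,1) count=1: revealed 0 new [(none)] -> total=15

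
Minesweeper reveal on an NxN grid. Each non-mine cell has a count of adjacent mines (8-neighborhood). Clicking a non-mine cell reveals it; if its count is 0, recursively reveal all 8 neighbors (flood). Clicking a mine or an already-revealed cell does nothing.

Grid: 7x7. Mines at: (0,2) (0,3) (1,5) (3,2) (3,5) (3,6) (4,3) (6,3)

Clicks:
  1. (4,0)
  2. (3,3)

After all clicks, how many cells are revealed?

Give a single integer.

Answer: 18

Derivation:
Click 1 (4,0) count=0: revealed 17 new [(0,0) (0,1) (1,0) (1,1) (2,0) (2,1) (3,0) (3,1) (4,0) (4,1) (4,2) (5,0) (5,1) (5,2) (6,0) (6,1) (6,2)] -> total=17
Click 2 (3,3) count=2: revealed 1 new [(3,3)] -> total=18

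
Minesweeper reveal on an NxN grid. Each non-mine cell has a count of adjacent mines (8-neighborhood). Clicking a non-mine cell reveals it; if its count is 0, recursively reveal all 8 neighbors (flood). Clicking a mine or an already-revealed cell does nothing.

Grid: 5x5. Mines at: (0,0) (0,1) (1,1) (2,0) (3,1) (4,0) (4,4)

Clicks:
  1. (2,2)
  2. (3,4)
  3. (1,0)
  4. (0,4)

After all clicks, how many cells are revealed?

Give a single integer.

Answer: 13

Derivation:
Click 1 (2,2) count=2: revealed 1 new [(2,2)] -> total=1
Click 2 (3,4) count=1: revealed 1 new [(3,4)] -> total=2
Click 3 (1,0) count=4: revealed 1 new [(1,0)] -> total=3
Click 4 (0,4) count=0: revealed 10 new [(0,2) (0,3) (0,4) (1,2) (1,3) (1,4) (2,3) (2,4) (3,2) (3,3)] -> total=13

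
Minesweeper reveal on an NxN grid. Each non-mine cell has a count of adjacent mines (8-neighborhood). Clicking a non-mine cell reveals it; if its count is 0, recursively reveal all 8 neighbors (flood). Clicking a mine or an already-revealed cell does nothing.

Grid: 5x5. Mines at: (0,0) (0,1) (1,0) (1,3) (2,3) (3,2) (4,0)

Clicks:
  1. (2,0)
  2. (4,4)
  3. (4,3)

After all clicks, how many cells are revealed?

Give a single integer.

Click 1 (2,0) count=1: revealed 1 new [(2,0)] -> total=1
Click 2 (4,4) count=0: revealed 4 new [(3,3) (3,4) (4,3) (4,4)] -> total=5
Click 3 (4,3) count=1: revealed 0 new [(none)] -> total=5

Answer: 5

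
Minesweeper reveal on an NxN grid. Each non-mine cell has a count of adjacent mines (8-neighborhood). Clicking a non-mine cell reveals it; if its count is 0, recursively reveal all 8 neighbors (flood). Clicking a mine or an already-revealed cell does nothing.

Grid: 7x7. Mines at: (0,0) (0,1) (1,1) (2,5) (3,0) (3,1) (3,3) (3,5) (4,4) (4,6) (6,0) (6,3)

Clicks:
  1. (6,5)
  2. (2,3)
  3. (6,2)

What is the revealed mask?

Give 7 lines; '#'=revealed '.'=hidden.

Click 1 (6,5) count=0: revealed 6 new [(5,4) (5,5) (5,6) (6,4) (6,5) (6,6)] -> total=6
Click 2 (2,3) count=1: revealed 1 new [(2,3)] -> total=7
Click 3 (6,2) count=1: revealed 1 new [(6,2)] -> total=8

Answer: .......
.......
...#...
.......
.......
....###
..#.###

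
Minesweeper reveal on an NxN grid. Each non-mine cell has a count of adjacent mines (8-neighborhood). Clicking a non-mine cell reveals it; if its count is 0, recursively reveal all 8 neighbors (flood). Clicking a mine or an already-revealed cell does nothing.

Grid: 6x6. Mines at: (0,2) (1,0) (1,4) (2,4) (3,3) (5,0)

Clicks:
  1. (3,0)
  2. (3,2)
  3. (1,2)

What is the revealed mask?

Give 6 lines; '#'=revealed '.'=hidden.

Answer: ......
..#...
###...
###...
###...
......

Derivation:
Click 1 (3,0) count=0: revealed 9 new [(2,0) (2,1) (2,2) (3,0) (3,1) (3,2) (4,0) (4,1) (4,2)] -> total=9
Click 2 (3,2) count=1: revealed 0 new [(none)] -> total=9
Click 3 (1,2) count=1: revealed 1 new [(1,2)] -> total=10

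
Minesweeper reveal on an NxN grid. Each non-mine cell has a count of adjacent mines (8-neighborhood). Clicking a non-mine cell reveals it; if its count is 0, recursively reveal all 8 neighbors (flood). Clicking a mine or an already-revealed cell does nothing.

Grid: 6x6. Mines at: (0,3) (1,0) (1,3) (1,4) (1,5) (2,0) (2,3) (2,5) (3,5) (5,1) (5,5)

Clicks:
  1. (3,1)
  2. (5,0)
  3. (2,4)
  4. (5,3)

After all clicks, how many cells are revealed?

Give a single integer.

Click 1 (3,1) count=1: revealed 1 new [(3,1)] -> total=1
Click 2 (5,0) count=1: revealed 1 new [(5,0)] -> total=2
Click 3 (2,4) count=6: revealed 1 new [(2,4)] -> total=3
Click 4 (5,3) count=0: revealed 9 new [(3,2) (3,3) (3,4) (4,2) (4,3) (4,4) (5,2) (5,3) (5,4)] -> total=12

Answer: 12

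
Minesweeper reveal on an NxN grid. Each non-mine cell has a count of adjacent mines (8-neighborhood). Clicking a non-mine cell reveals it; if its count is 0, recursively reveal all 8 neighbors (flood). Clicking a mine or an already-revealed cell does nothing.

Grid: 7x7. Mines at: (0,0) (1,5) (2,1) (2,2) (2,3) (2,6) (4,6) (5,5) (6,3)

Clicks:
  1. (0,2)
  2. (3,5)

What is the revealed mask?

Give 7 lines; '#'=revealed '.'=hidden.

Click 1 (0,2) count=0: revealed 8 new [(0,1) (0,2) (0,3) (0,4) (1,1) (1,2) (1,3) (1,4)] -> total=8
Click 2 (3,5) count=2: revealed 1 new [(3,5)] -> total=9

Answer: .####..
.####..
.......
.....#.
.......
.......
.......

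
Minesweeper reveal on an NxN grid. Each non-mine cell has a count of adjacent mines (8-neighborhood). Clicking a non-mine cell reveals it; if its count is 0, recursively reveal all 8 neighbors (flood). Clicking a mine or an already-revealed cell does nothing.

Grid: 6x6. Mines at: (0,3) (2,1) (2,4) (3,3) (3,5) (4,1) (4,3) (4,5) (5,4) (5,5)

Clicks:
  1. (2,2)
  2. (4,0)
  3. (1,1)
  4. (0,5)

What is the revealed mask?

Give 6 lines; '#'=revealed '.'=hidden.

Click 1 (2,2) count=2: revealed 1 new [(2,2)] -> total=1
Click 2 (4,0) count=1: revealed 1 new [(4,0)] -> total=2
Click 3 (1,1) count=1: revealed 1 new [(1,1)] -> total=3
Click 4 (0,5) count=0: revealed 4 new [(0,4) (0,5) (1,4) (1,5)] -> total=7

Answer: ....##
.#..##
..#...
......
#.....
......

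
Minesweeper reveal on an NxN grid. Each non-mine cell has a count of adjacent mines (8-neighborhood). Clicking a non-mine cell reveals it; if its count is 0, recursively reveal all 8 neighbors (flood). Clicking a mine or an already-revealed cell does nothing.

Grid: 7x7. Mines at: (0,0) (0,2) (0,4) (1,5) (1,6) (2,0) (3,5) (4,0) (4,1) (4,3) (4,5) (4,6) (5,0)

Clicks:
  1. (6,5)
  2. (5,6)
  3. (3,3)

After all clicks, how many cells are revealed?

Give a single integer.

Click 1 (6,5) count=0: revealed 12 new [(5,1) (5,2) (5,3) (5,4) (5,5) (5,6) (6,1) (6,2) (6,3) (6,4) (6,5) (6,6)] -> total=12
Click 2 (5,6) count=2: revealed 0 new [(none)] -> total=12
Click 3 (3,3) count=1: revealed 1 new [(3,3)] -> total=13

Answer: 13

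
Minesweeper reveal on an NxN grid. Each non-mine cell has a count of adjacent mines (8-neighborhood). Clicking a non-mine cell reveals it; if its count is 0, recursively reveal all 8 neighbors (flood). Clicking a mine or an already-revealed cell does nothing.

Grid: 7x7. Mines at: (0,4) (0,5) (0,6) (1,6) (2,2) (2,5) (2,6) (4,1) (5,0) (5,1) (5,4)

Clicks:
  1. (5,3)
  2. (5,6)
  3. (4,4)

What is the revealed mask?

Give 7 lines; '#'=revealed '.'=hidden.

Answer: .......
.......
.......
.....##
....###
...#.##
.....##

Derivation:
Click 1 (5,3) count=1: revealed 1 new [(5,3)] -> total=1
Click 2 (5,6) count=0: revealed 8 new [(3,5) (3,6) (4,5) (4,6) (5,5) (5,6) (6,5) (6,6)] -> total=9
Click 3 (4,4) count=1: revealed 1 new [(4,4)] -> total=10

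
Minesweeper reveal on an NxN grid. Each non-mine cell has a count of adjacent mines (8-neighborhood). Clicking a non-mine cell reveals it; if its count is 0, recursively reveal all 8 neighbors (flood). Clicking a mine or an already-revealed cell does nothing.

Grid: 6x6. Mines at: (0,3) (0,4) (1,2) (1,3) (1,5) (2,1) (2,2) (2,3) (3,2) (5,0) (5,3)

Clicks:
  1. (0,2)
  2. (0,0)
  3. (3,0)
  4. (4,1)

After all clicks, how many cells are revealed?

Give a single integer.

Answer: 7

Derivation:
Click 1 (0,2) count=3: revealed 1 new [(0,2)] -> total=1
Click 2 (0,0) count=0: revealed 4 new [(0,0) (0,1) (1,0) (1,1)] -> total=5
Click 3 (3,0) count=1: revealed 1 new [(3,0)] -> total=6
Click 4 (4,1) count=2: revealed 1 new [(4,1)] -> total=7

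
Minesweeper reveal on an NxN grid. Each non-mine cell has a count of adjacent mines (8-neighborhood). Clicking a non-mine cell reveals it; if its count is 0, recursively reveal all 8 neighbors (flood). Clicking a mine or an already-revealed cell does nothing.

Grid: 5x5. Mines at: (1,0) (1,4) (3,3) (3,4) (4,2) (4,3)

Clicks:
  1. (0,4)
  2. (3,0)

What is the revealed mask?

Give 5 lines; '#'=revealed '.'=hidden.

Answer: ....#
.....
##...
##...
##...

Derivation:
Click 1 (0,4) count=1: revealed 1 new [(0,4)] -> total=1
Click 2 (3,0) count=0: revealed 6 new [(2,0) (2,1) (3,0) (3,1) (4,0) (4,1)] -> total=7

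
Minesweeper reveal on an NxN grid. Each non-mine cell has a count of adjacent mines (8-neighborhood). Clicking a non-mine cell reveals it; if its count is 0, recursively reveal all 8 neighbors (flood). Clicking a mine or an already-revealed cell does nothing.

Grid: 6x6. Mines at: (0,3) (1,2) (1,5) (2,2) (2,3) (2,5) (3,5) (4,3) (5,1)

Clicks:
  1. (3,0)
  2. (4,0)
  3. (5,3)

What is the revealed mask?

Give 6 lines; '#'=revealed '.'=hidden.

Click 1 (3,0) count=0: revealed 10 new [(0,0) (0,1) (1,0) (1,1) (2,0) (2,1) (3,0) (3,1) (4,0) (4,1)] -> total=10
Click 2 (4,0) count=1: revealed 0 new [(none)] -> total=10
Click 3 (5,3) count=1: revealed 1 new [(5,3)] -> total=11

Answer: ##....
##....
##....
##....
##....
...#..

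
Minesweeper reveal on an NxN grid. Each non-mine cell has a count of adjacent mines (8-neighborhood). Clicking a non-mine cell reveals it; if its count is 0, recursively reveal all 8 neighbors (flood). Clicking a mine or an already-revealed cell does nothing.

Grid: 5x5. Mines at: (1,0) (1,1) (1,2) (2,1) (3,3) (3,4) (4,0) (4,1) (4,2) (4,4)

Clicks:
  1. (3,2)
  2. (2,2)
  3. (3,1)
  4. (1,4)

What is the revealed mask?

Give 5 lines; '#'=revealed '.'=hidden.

Answer: ...##
...##
..###
.##..
.....

Derivation:
Click 1 (3,2) count=4: revealed 1 new [(3,2)] -> total=1
Click 2 (2,2) count=4: revealed 1 new [(2,2)] -> total=2
Click 3 (3,1) count=4: revealed 1 new [(3,1)] -> total=3
Click 4 (1,4) count=0: revealed 6 new [(0,3) (0,4) (1,3) (1,4) (2,3) (2,4)] -> total=9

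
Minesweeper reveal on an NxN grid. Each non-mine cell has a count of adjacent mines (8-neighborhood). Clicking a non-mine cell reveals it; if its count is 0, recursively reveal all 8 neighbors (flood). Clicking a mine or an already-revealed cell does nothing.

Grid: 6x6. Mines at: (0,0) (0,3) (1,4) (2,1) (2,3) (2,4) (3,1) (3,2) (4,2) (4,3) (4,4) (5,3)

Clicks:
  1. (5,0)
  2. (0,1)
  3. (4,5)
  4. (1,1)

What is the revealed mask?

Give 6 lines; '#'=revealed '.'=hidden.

Click 1 (5,0) count=0: revealed 4 new [(4,0) (4,1) (5,0) (5,1)] -> total=4
Click 2 (0,1) count=1: revealed 1 new [(0,1)] -> total=5
Click 3 (4,5) count=1: revealed 1 new [(4,5)] -> total=6
Click 4 (1,1) count=2: revealed 1 new [(1,1)] -> total=7

Answer: .#....
.#....
......
......
##...#
##....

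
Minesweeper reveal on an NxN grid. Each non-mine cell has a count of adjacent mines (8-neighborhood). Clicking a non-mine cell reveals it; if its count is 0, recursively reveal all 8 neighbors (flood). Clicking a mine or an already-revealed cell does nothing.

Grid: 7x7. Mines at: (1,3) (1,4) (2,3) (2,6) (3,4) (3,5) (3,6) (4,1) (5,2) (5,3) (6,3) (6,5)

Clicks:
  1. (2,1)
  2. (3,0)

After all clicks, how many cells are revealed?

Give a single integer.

Answer: 12

Derivation:
Click 1 (2,1) count=0: revealed 12 new [(0,0) (0,1) (0,2) (1,0) (1,1) (1,2) (2,0) (2,1) (2,2) (3,0) (3,1) (3,2)] -> total=12
Click 2 (3,0) count=1: revealed 0 new [(none)] -> total=12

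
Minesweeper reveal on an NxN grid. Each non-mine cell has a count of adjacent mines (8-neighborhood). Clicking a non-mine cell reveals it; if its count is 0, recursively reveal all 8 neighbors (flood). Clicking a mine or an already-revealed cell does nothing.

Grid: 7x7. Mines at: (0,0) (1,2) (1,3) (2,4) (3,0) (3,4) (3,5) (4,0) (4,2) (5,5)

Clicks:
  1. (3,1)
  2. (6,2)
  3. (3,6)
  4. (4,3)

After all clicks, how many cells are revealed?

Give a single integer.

Click 1 (3,1) count=3: revealed 1 new [(3,1)] -> total=1
Click 2 (6,2) count=0: revealed 10 new [(5,0) (5,1) (5,2) (5,3) (5,4) (6,0) (6,1) (6,2) (6,3) (6,4)] -> total=11
Click 3 (3,6) count=1: revealed 1 new [(3,6)] -> total=12
Click 4 (4,3) count=2: revealed 1 new [(4,3)] -> total=13

Answer: 13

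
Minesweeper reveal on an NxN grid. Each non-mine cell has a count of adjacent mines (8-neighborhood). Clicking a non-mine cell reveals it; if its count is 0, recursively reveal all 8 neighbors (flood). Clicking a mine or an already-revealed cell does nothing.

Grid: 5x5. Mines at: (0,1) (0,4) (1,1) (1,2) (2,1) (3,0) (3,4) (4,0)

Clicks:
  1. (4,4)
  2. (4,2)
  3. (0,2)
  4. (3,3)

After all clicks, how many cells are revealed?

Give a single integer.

Answer: 8

Derivation:
Click 1 (4,4) count=1: revealed 1 new [(4,4)] -> total=1
Click 2 (4,2) count=0: revealed 6 new [(3,1) (3,2) (3,3) (4,1) (4,2) (4,3)] -> total=7
Click 3 (0,2) count=3: revealed 1 new [(0,2)] -> total=8
Click 4 (3,3) count=1: revealed 0 new [(none)] -> total=8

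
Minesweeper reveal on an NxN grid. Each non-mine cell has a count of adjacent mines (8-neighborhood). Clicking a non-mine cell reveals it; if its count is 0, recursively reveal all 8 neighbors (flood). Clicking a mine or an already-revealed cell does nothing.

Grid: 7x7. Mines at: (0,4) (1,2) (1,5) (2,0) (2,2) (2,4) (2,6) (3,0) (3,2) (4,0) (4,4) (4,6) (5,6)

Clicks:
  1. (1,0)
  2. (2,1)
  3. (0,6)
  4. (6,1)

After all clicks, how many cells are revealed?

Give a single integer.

Answer: 18

Derivation:
Click 1 (1,0) count=1: revealed 1 new [(1,0)] -> total=1
Click 2 (2,1) count=5: revealed 1 new [(2,1)] -> total=2
Click 3 (0,6) count=1: revealed 1 new [(0,6)] -> total=3
Click 4 (6,1) count=0: revealed 15 new [(4,1) (4,2) (4,3) (5,0) (5,1) (5,2) (5,3) (5,4) (5,5) (6,0) (6,1) (6,2) (6,3) (6,4) (6,5)] -> total=18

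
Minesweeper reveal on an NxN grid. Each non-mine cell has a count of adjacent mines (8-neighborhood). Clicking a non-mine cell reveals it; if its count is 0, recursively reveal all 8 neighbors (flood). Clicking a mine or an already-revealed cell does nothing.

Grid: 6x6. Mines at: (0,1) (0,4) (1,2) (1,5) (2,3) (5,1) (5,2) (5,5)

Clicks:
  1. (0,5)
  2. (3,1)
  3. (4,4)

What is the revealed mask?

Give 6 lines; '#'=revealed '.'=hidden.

Answer: .....#
##....
###...
###...
###.#.
......

Derivation:
Click 1 (0,5) count=2: revealed 1 new [(0,5)] -> total=1
Click 2 (3,1) count=0: revealed 11 new [(1,0) (1,1) (2,0) (2,1) (2,2) (3,0) (3,1) (3,2) (4,0) (4,1) (4,2)] -> total=12
Click 3 (4,4) count=1: revealed 1 new [(4,4)] -> total=13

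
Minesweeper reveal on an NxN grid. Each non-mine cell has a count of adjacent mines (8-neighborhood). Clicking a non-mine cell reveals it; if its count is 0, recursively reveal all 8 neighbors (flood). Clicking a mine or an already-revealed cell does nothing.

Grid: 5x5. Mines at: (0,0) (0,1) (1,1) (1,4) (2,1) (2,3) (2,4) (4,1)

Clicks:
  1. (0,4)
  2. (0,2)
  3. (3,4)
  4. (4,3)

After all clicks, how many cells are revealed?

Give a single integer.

Answer: 8

Derivation:
Click 1 (0,4) count=1: revealed 1 new [(0,4)] -> total=1
Click 2 (0,2) count=2: revealed 1 new [(0,2)] -> total=2
Click 3 (3,4) count=2: revealed 1 new [(3,4)] -> total=3
Click 4 (4,3) count=0: revealed 5 new [(3,2) (3,3) (4,2) (4,3) (4,4)] -> total=8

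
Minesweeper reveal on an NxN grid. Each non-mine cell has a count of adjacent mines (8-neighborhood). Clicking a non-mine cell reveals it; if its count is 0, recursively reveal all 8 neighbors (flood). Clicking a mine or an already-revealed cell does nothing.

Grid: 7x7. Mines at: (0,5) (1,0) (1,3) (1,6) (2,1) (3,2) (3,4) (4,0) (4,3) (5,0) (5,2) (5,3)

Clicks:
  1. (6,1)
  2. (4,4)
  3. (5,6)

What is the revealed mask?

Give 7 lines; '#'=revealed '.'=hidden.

Answer: .......
.......
.....##
.....##
....###
....###
.#..###

Derivation:
Click 1 (6,1) count=2: revealed 1 new [(6,1)] -> total=1
Click 2 (4,4) count=3: revealed 1 new [(4,4)] -> total=2
Click 3 (5,6) count=0: revealed 12 new [(2,5) (2,6) (3,5) (3,6) (4,5) (4,6) (5,4) (5,5) (5,6) (6,4) (6,5) (6,6)] -> total=14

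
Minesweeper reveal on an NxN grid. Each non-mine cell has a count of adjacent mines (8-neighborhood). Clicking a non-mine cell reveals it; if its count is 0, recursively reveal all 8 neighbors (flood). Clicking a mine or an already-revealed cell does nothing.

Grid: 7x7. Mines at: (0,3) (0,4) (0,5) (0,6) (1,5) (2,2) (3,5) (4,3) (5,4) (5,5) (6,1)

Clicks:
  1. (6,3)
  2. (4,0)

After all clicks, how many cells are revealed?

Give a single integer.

Answer: 18

Derivation:
Click 1 (6,3) count=1: revealed 1 new [(6,3)] -> total=1
Click 2 (4,0) count=0: revealed 17 new [(0,0) (0,1) (0,2) (1,0) (1,1) (1,2) (2,0) (2,1) (3,0) (3,1) (3,2) (4,0) (4,1) (4,2) (5,0) (5,1) (5,2)] -> total=18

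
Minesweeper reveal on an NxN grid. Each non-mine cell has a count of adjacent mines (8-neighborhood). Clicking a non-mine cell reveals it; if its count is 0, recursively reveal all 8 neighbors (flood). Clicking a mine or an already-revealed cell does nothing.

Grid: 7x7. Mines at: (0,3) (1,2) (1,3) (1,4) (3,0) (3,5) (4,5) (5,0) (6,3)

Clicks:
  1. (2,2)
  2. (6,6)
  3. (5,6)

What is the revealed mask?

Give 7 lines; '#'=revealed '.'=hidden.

Click 1 (2,2) count=2: revealed 1 new [(2,2)] -> total=1
Click 2 (6,6) count=0: revealed 6 new [(5,4) (5,5) (5,6) (6,4) (6,5) (6,6)] -> total=7
Click 3 (5,6) count=1: revealed 0 new [(none)] -> total=7

Answer: .......
.......
..#....
.......
.......
....###
....###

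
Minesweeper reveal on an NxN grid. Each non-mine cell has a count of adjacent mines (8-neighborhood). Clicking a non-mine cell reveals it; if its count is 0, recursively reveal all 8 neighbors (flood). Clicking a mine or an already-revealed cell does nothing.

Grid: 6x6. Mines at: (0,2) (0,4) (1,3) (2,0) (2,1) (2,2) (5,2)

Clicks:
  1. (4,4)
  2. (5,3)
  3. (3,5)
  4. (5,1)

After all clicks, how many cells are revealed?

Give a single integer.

Answer: 15

Derivation:
Click 1 (4,4) count=0: revealed 14 new [(1,4) (1,5) (2,3) (2,4) (2,5) (3,3) (3,4) (3,5) (4,3) (4,4) (4,5) (5,3) (5,4) (5,5)] -> total=14
Click 2 (5,3) count=1: revealed 0 new [(none)] -> total=14
Click 3 (3,5) count=0: revealed 0 new [(none)] -> total=14
Click 4 (5,1) count=1: revealed 1 new [(5,1)] -> total=15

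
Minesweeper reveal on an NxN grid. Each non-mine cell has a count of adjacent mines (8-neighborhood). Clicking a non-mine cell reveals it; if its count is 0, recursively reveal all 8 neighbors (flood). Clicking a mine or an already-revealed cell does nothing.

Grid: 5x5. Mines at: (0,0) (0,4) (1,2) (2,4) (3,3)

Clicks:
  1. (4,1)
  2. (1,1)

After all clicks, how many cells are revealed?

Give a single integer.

Click 1 (4,1) count=0: revealed 11 new [(1,0) (1,1) (2,0) (2,1) (2,2) (3,0) (3,1) (3,2) (4,0) (4,1) (4,2)] -> total=11
Click 2 (1,1) count=2: revealed 0 new [(none)] -> total=11

Answer: 11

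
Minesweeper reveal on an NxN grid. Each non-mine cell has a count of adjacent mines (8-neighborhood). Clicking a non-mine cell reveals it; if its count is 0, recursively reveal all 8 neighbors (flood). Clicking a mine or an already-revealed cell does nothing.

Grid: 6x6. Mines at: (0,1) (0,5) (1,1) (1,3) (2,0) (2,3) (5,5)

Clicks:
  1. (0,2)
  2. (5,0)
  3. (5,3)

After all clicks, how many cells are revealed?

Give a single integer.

Answer: 16

Derivation:
Click 1 (0,2) count=3: revealed 1 new [(0,2)] -> total=1
Click 2 (5,0) count=0: revealed 15 new [(3,0) (3,1) (3,2) (3,3) (3,4) (4,0) (4,1) (4,2) (4,3) (4,4) (5,0) (5,1) (5,2) (5,3) (5,4)] -> total=16
Click 3 (5,3) count=0: revealed 0 new [(none)] -> total=16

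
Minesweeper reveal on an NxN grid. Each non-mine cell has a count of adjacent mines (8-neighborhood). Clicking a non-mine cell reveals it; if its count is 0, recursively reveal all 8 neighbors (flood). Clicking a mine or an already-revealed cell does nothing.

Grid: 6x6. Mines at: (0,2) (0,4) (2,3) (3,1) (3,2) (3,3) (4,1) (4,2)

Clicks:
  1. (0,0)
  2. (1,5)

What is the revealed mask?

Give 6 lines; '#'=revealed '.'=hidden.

Click 1 (0,0) count=0: revealed 6 new [(0,0) (0,1) (1,0) (1,1) (2,0) (2,1)] -> total=6
Click 2 (1,5) count=1: revealed 1 new [(1,5)] -> total=7

Answer: ##....
##...#
##....
......
......
......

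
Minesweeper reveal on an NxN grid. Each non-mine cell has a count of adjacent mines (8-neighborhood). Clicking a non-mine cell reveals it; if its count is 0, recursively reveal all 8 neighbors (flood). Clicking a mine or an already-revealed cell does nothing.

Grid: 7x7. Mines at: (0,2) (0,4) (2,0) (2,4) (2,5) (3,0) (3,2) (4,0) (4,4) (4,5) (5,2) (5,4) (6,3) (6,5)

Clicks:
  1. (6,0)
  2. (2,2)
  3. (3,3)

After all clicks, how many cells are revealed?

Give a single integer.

Click 1 (6,0) count=0: revealed 4 new [(5,0) (5,1) (6,0) (6,1)] -> total=4
Click 2 (2,2) count=1: revealed 1 new [(2,2)] -> total=5
Click 3 (3,3) count=3: revealed 1 new [(3,3)] -> total=6

Answer: 6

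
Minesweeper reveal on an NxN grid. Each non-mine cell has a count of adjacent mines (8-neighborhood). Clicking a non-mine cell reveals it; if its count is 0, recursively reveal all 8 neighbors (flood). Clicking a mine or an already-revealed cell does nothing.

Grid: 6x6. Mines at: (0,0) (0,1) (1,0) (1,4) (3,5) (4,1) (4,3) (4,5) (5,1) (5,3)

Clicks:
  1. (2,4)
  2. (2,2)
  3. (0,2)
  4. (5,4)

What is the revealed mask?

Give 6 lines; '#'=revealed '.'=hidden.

Answer: ..#...
.###..
.####.
.###..
......
....#.

Derivation:
Click 1 (2,4) count=2: revealed 1 new [(2,4)] -> total=1
Click 2 (2,2) count=0: revealed 9 new [(1,1) (1,2) (1,3) (2,1) (2,2) (2,3) (3,1) (3,2) (3,3)] -> total=10
Click 3 (0,2) count=1: revealed 1 new [(0,2)] -> total=11
Click 4 (5,4) count=3: revealed 1 new [(5,4)] -> total=12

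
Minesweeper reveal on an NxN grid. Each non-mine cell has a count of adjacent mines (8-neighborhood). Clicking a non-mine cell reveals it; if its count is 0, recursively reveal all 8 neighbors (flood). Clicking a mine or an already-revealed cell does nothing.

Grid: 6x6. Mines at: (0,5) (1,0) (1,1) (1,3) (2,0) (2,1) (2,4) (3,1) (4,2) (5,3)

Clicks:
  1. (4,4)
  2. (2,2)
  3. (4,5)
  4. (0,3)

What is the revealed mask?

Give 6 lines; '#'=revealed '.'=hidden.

Answer: ...#..
......
..#...
....##
....##
....##

Derivation:
Click 1 (4,4) count=1: revealed 1 new [(4,4)] -> total=1
Click 2 (2,2) count=4: revealed 1 new [(2,2)] -> total=2
Click 3 (4,5) count=0: revealed 5 new [(3,4) (3,5) (4,5) (5,4) (5,5)] -> total=7
Click 4 (0,3) count=1: revealed 1 new [(0,3)] -> total=8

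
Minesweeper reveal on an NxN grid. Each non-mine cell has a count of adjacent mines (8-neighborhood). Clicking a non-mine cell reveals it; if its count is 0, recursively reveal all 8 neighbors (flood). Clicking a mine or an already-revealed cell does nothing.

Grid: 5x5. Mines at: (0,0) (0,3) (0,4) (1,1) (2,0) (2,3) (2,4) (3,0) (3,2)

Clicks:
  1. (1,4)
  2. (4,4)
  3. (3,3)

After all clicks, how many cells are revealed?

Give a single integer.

Click 1 (1,4) count=4: revealed 1 new [(1,4)] -> total=1
Click 2 (4,4) count=0: revealed 4 new [(3,3) (3,4) (4,3) (4,4)] -> total=5
Click 3 (3,3) count=3: revealed 0 new [(none)] -> total=5

Answer: 5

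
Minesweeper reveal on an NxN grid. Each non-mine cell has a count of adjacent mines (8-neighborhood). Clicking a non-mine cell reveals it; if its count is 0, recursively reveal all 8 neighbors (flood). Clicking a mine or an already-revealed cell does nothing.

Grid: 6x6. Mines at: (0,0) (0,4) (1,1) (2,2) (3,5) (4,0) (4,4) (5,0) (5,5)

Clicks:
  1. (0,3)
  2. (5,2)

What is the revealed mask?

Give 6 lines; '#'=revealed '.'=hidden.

Answer: ...#..
......
......
.###..
.###..
.###..

Derivation:
Click 1 (0,3) count=1: revealed 1 new [(0,3)] -> total=1
Click 2 (5,2) count=0: revealed 9 new [(3,1) (3,2) (3,3) (4,1) (4,2) (4,3) (5,1) (5,2) (5,3)] -> total=10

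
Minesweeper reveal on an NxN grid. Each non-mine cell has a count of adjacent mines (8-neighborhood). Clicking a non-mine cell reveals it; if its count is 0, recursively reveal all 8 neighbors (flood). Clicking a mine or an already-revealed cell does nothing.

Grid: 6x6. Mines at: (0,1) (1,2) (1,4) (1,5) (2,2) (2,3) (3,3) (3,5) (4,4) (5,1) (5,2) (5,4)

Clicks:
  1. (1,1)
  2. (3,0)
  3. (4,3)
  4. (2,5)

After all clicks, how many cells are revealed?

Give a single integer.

Answer: 10

Derivation:
Click 1 (1,1) count=3: revealed 1 new [(1,1)] -> total=1
Click 2 (3,0) count=0: revealed 7 new [(1,0) (2,0) (2,1) (3,0) (3,1) (4,0) (4,1)] -> total=8
Click 3 (4,3) count=4: revealed 1 new [(4,3)] -> total=9
Click 4 (2,5) count=3: revealed 1 new [(2,5)] -> total=10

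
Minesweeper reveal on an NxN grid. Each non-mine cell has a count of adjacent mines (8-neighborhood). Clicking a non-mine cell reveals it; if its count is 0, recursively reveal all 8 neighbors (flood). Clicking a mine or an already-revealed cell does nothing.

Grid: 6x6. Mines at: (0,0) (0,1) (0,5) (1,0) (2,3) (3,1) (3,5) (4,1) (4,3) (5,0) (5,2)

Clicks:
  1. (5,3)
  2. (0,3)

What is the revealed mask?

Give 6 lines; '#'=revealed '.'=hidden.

Answer: ..###.
..###.
......
......
......
...#..

Derivation:
Click 1 (5,3) count=2: revealed 1 new [(5,3)] -> total=1
Click 2 (0,3) count=0: revealed 6 new [(0,2) (0,3) (0,4) (1,2) (1,3) (1,4)] -> total=7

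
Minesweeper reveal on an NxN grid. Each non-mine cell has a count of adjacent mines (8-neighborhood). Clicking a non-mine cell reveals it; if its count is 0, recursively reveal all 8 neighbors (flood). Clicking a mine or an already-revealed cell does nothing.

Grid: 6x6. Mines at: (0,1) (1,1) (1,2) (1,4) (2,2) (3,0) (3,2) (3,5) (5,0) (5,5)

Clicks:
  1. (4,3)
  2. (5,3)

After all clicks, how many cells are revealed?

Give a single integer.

Click 1 (4,3) count=1: revealed 1 new [(4,3)] -> total=1
Click 2 (5,3) count=0: revealed 7 new [(4,1) (4,2) (4,4) (5,1) (5,2) (5,3) (5,4)] -> total=8

Answer: 8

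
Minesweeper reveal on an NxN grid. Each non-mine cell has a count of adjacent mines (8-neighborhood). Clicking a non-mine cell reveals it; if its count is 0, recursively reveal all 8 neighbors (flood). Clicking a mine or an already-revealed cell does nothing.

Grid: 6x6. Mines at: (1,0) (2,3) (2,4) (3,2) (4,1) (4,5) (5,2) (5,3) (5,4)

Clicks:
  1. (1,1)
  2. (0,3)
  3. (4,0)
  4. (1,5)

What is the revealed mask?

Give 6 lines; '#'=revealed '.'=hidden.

Answer: .#####
.#####
......
......
#.....
......

Derivation:
Click 1 (1,1) count=1: revealed 1 new [(1,1)] -> total=1
Click 2 (0,3) count=0: revealed 9 new [(0,1) (0,2) (0,3) (0,4) (0,5) (1,2) (1,3) (1,4) (1,5)] -> total=10
Click 3 (4,0) count=1: revealed 1 new [(4,0)] -> total=11
Click 4 (1,5) count=1: revealed 0 new [(none)] -> total=11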